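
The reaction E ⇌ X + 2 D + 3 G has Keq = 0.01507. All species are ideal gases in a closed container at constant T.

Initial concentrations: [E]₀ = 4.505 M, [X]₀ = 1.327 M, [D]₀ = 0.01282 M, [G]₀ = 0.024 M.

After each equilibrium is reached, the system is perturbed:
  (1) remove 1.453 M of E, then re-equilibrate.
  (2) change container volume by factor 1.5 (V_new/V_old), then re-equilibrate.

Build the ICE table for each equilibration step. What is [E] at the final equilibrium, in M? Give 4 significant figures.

[E]_eq = 1.851 M

Q₀ = 6.6925e-10 vs Keq = 0.01507 ⇒ Q<K, forward
Step 1:
                    E           X           D           G
  init          4.505       1.327     0.01282       0.024
  Δ            -0.201       0.201      0.4021      0.6031
  eq            4.304       1.528      0.4149      0.6271
  solve Keq expr → x = 0.201; check Q = 0.01507
Then remove 1.453 M of E.
Step 2:
                    E           X           D           G
  init          2.851       1.528      0.4149      0.6271
  Δ           0.01586    -0.01586    -0.03173    -0.04759
  eq            2.867       1.512      0.3832      0.5795
  solve Keq expr → x = -0.01586; check Q = 0.01507
Then change container volume by factor 1.5 (V_new/V_old).
Step 3:
                    E           X           D           G
  init          1.911       1.008      0.2554      0.3863
  Δ          -0.06071     0.06071      0.1214      0.1821
  eq            1.851       1.069      0.3769      0.5685
  solve Keq expr → x = 0.06071; check Q = 0.01507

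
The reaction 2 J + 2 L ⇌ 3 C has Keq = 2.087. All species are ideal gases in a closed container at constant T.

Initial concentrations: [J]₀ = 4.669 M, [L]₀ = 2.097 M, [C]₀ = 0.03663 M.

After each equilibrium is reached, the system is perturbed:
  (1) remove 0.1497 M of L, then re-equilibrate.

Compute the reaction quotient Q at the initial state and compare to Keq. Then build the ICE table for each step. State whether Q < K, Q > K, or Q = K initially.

Q₀ = 5.1270e-07; Q < K (proceeds forward)

Q₀ = 5.1270e-07 vs Keq = 2.087 ⇒ Q<K, forward
Step 1:
                  J         L         C
  init        4.669     2.097   0.03663
  Δ          -1.419    -1.419     2.128
  eq           3.25    0.6783     2.165
  solve Keq expr → x = 0.7094; check Q = 2.087
Then remove 0.1497 M of L.
Step 2:
                  J         L         C
  init         3.25    0.5286     2.165
  Δ         0.07953   0.07953   -0.1193
  eq           3.33    0.6081     2.045
  solve Keq expr → x = -0.03977; check Q = 2.087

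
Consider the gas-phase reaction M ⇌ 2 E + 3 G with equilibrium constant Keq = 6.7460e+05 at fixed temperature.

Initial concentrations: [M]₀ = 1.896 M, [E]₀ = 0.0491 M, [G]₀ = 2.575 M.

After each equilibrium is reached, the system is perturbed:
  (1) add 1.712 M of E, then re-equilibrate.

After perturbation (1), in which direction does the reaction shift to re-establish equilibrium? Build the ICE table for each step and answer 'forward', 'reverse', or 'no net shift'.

Direction: reverse

Q₀ = 0.02171 vs Keq = 6.7460e+05 ⇒ Q<K, forward
Step 1:
                  M         E         G
  init        1.896    0.0491     2.575
  Δ          -1.884     3.768     5.652
  eq        0.01203     3.817     8.227
  solve Keq expr → x = 1.884; check Q = 6.7460e+05
Then add 1.712 M of E.
Step 2:
                  M         E         G
  init      0.01203     5.529     8.227
  Δ         0.01263  -0.02527   -0.0379
  eq        0.02466     5.504     8.189
  solve Keq expr → x = -0.01263; check Q = 6.7460e+05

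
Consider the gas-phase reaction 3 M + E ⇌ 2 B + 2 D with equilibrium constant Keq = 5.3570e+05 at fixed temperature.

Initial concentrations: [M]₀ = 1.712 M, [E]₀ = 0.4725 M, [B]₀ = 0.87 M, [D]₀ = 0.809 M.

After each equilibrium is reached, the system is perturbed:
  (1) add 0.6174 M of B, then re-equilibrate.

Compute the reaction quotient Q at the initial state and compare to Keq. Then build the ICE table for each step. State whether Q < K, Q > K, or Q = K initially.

Q₀ = 0.2089; Q < K (proceeds forward)

Q₀ = 0.2089 vs Keq = 5.3570e+05 ⇒ Q<K, forward
Step 1:
                  M         E         B         D
  init        1.712    0.4725      0.87     0.809
  Δ          -1.415   -0.4718    0.9436    0.9436
  eq         0.2967 7.2223e-04     1.814     1.753
  solve Keq expr → x = 0.4718; check Q = 5.3570e+05
Then add 0.6174 M of B.
Step 2:
                  M         E         B         D
  init       0.2967 7.2223e-04     2.431     1.753
  Δ        0.001654 5.5123e-04 -0.001102 -0.001102
  eq         0.2983  0.001273      2.43     1.751
  solve Keq expr → x = -5.5123e-04; check Q = 5.3570e+05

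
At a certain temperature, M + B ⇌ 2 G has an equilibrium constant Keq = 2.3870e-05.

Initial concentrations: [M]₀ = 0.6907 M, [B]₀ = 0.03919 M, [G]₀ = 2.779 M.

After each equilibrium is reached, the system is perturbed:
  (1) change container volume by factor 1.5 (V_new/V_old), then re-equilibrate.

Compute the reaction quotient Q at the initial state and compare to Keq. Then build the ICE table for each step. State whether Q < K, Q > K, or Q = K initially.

Q₀ = 285.3; Q > K (proceeds reverse)

Q₀ = 285.3 vs Keq = 2.3870e-05 ⇒ Q>K, reverse
Step 1:
                    M           B           G
  I            0.6907     0.03919       2.779
  C             1.385       1.385      -2.771
  E             2.076       1.424    0.008402
  solve Keq expr → x = -1.385; check Q = 2.3870e-05
Then change container volume by factor 1.5 (V_new/V_old).
Step 2:
                    M           B           G
  I             1.384      0.9497    0.005601
  C                 0           0           0
  E             1.384      0.9497    0.005601
  solve Keq expr → x = 0; check Q = 2.3870e-05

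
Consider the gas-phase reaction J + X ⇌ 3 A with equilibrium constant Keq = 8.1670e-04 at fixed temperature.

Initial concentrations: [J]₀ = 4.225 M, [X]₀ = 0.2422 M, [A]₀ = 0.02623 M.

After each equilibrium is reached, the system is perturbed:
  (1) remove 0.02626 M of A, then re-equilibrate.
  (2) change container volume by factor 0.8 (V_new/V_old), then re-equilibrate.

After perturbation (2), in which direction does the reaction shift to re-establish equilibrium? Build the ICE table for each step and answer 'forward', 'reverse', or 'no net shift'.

Q₀ = 1.7636e-05 vs Keq = 8.1670e-04 ⇒ Q<K, forward
Step 1:
                   J          X          A
  init         4.225     0.2422    0.02623
  Δ         -0.02164   -0.02164    0.06491
  eq           4.203     0.2206    0.09114
  solve Keq expr → x = 0.02164; check Q = 8.1670e-04
Then remove 0.02626 M of A.
Step 2:
                   J          X          A
  init         4.203     0.2206    0.06488
  Δ        -0.008345  -0.008345    0.02504
  eq           4.195     0.2122    0.08992
  solve Keq expr → x = 0.008345; check Q = 8.1670e-04
Then change container volume by factor 0.8 (V_new/V_old).
Step 3:
                   J          X          A
  init         5.244     0.2653     0.1124
  Δ         0.002568   0.002568  -0.007704
  eq           5.246     0.2678     0.1047
  solve Keq expr → x = -0.002568; check Q = 8.1670e-04

Direction: reverse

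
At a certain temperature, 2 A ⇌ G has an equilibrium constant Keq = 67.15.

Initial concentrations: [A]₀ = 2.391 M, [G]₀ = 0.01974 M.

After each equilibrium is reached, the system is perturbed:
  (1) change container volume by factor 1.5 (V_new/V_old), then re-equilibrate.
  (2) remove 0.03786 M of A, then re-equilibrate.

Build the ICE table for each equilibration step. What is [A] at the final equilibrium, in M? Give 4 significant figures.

[A]_eq = 0.1049 M

Q₀ = 0.003453 vs Keq = 67.15 ⇒ Q<K, forward
Step 1:
                   A          G
  I            2.391    0.01974
  C            -2.26       1.13
  E           0.1309       1.15
  solve Keq expr → x = 1.13; check Q = 67.15
Then change container volume by factor 1.5 (V_new/V_old).
Step 2:
                   A          G
  I          0.08724     0.7665
  C          0.01894  -0.009472
  E           0.1062     0.7571
  solve Keq expr → x = -0.009472; check Q = 67.15
Then remove 0.03786 M of A.
Step 3:
                   A          G
  I          0.06832     0.7571
  C          0.03657   -0.01828
  E           0.1049     0.7388
  solve Keq expr → x = -0.01828; check Q = 67.15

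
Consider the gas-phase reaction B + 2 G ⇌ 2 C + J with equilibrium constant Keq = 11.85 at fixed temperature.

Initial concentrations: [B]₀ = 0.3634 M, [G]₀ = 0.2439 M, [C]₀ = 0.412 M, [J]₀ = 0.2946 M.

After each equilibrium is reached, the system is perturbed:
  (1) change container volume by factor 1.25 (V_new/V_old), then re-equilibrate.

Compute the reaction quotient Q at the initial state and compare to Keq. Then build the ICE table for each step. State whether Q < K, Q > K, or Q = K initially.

Q₀ = 2.313; Q < K (proceeds forward)

Q₀ = 2.313 vs Keq = 11.85 ⇒ Q<K, forward
Step 1:
                   B          G          C          J
  init        0.3634     0.2439      0.412     0.2946
  Δ         -0.04608   -0.09215    0.09215    0.04608
  eq          0.3173     0.1517     0.5042     0.3407
  solve Keq expr → x = 0.04608; check Q = 11.85
Then change container volume by factor 1.25 (V_new/V_old).
Step 2:
                   B          G          C          J
  init        0.2539     0.1214     0.4033     0.2725
  Δ                0          0          0          0
  eq          0.2539     0.1214     0.4033     0.2725
  solve Keq expr → x = 0; check Q = 11.85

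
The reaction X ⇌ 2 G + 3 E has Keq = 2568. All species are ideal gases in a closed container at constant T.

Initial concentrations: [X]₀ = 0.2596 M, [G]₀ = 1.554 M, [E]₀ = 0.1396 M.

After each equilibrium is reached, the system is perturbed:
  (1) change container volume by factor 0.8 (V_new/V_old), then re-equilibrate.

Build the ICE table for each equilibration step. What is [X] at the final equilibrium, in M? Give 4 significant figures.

Q₀ = 0.02531 vs Keq = 2568 ⇒ Q<K, forward
Step 1:
                   X          G          E
  Initial     0.2596      1.554     0.1396
  Change     -0.2583     0.5166      0.775
  Equil     0.001277      2.071     0.9146
  solve Keq expr → x = 0.2583; check Q = 2568
Then change container volume by factor 0.8 (V_new/V_old).
Step 2:
                   X          G          E
  Initial   0.001597      2.588      1.143
  Change     0.00222  -0.004441  -0.006661
  Equil     0.003817      2.584      1.137
  solve Keq expr → x = -0.00222; check Q = 2568

[X]_eq = 0.003817 M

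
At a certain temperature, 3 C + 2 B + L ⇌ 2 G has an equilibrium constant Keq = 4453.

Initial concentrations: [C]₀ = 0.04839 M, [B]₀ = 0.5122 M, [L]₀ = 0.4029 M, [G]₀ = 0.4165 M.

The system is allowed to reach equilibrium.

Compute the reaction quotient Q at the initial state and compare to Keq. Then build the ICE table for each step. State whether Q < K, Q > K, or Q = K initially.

Q₀ = 1.4484e+04 vs Keq = 4453 ⇒ Q>K, reverse
Step 1:
                   C          B          L          G
  Initial    0.04839     0.5122     0.4029     0.4165
  Change     0.02017    0.01345   0.006725   -0.01345
  Equil      0.06856     0.5256     0.4096     0.4031
  solve Keq expr → x = -0.006725; check Q = 4453

Q₀ = 1.4484e+04; Q > K (proceeds reverse)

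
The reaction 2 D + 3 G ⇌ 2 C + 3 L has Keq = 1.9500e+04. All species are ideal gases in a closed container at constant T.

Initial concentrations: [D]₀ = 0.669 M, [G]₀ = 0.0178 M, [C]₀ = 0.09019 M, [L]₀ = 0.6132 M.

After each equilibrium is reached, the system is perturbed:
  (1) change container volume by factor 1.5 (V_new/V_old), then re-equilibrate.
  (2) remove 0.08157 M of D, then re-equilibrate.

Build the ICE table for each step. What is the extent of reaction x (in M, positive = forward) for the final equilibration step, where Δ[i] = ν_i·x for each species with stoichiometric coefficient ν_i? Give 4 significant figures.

x = -2.0017e-04 M

Q₀ = 743 vs Keq = 1.9500e+04 ⇒ Q<K, forward
Step 1:
                   D          G          C          L
  I            0.669     0.0178    0.09019     0.6132
  C        -0.007544   -0.01132   0.007544    0.01132
  E           0.6615   0.006485    0.09773     0.6245
  solve Keq expr → x = 0.003772; check Q = 1.9500e+04
Then change container volume by factor 1.5 (V_new/V_old).
Step 2:
                   D          G          C          L
  I            0.441   0.004323    0.06516     0.4163
  C                0          0          0          0
  E            0.441   0.004323    0.06516     0.4163
  solve Keq expr → x = 0; check Q = 1.9500e+04
Then remove 0.08157 M of D.
Step 3:
                   D          G          C          L
  I           0.3594   0.004323    0.06516     0.4163
  C       4.0033e-04 6.0050e-04 -4.0033e-04 -6.0050e-04
  E           0.3598   0.004924    0.06476     0.4157
  solve Keq expr → x = -2.0017e-04; check Q = 1.9500e+04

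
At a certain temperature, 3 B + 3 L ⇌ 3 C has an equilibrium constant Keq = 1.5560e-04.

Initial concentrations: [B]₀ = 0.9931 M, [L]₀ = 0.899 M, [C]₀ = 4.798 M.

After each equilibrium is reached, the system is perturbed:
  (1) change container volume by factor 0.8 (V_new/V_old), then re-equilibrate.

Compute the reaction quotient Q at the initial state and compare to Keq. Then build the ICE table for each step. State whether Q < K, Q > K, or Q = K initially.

Q₀ = 155.2; Q > K (proceeds reverse)

Q₀ = 155.2 vs Keq = 1.5560e-04 ⇒ Q>K, reverse
Step 1:
                  B         L         C
  Initial    0.9931     0.899     4.798
  Change      3.658     3.658    -3.658
  Equil       4.651     4.557      1.14
  solve Keq expr → x = -1.219; check Q = 1.5560e-04
Then change container volume by factor 0.8 (V_new/V_old).
Step 2:
                  B         L         C
  Initial     5.814     5.696     1.425
  Change    -0.2217   -0.2217    0.2217
  Equil       5.592     5.475     1.647
  solve Keq expr → x = 0.07389; check Q = 1.5560e-04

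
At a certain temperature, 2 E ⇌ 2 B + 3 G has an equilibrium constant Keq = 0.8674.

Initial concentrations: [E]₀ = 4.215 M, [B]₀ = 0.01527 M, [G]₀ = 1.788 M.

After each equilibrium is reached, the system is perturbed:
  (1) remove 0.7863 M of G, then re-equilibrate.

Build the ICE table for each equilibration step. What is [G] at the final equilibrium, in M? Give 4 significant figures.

[G]_eq = 2.309 M

Q₀ = 7.5021e-05 vs Keq = 0.8674 ⇒ Q<K, forward
Step 1:
                  E         B         G
  init        4.215   0.01527     1.788
  Δ         -0.6825    0.6825     1.024
  eq          3.532    0.6978     2.812
  solve Keq expr → x = 0.3413; check Q = 0.8674
Then remove 0.7863 M of G.
Step 2:
                  E         B         G
  init        3.532    0.6978     2.025
  Δ         -0.1893    0.1893     0.284
  eq          3.343    0.8871     2.309
  solve Keq expr → x = 0.09467; check Q = 0.8674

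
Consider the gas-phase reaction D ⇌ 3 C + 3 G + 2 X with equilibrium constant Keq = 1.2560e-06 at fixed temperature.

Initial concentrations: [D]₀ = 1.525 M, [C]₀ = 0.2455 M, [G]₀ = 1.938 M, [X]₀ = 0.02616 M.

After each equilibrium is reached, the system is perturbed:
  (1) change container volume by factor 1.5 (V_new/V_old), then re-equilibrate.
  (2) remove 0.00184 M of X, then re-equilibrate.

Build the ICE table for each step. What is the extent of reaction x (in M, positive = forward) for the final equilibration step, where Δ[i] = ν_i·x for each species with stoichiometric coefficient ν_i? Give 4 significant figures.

x = 7.6535e-04 M

Q₀ = 4.8331e-05 vs Keq = 1.2560e-06 ⇒ Q>K, reverse
Step 1:
                   D          C          G          X
  Initial      1.525     0.2455      1.938    0.02616
  Change     0.01042   -0.03126   -0.03126   -0.02084
  Equil        1.535     0.2142      1.907   0.005319
  solve Keq expr → x = -0.01042; check Q = 1.2560e-06
Then change container volume by factor 1.5 (V_new/V_old).
Step 2:
                   D          C          G          X
  Initial      1.024     0.1428      1.271   0.003546
  Change    -0.00451    0.01353    0.01353   0.009021
  Equil        1.019     0.1564      1.285    0.01257
  solve Keq expr → x = 0.00451; check Q = 1.2560e-06
Then remove 0.00184 M of X.
Step 3:
                   D          C          G          X
  Initial      1.019     0.1564      1.285    0.01073
  Change  -7.6535e-04   0.002296   0.002296   0.001531
  Equil        1.018     0.1587      1.287    0.01226
  solve Keq expr → x = 7.6535e-04; check Q = 1.2560e-06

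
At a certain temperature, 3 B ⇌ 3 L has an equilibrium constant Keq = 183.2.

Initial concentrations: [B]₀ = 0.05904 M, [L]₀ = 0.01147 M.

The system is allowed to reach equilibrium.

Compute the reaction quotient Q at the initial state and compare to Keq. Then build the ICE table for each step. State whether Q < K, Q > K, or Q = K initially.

Q₀ = 0.007332; Q < K (proceeds forward)

Q₀ = 0.007332 vs Keq = 183.2 ⇒ Q<K, forward
Step 1:
                   B          L
  Initial    0.05904    0.01147
  Change    -0.04848    0.04848
  Equil      0.01056    0.05995
  solve Keq expr → x = 0.01616; check Q = 183.2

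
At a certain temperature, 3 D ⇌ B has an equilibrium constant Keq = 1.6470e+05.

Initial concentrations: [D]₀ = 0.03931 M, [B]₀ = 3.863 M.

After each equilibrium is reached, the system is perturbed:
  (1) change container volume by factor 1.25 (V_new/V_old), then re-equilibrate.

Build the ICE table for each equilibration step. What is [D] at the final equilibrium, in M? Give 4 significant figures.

[D]_eq = 0.02658 M

Q₀ = 6.3594e+04 vs Keq = 1.6470e+05 ⇒ Q<K, forward
Step 1:
                  D         B
  I         0.03931     3.863
  C        -0.01068  0.003559
  E         0.02863     3.867
  solve Keq expr → x = 0.003559; check Q = 1.6470e+05
Then change container volume by factor 1.25 (V_new/V_old).
Step 2:
                  D         B
  I         0.02291     3.093
  C        0.003671 -0.001224
  E         0.02658     3.092
  solve Keq expr → x = -0.001224; check Q = 1.6470e+05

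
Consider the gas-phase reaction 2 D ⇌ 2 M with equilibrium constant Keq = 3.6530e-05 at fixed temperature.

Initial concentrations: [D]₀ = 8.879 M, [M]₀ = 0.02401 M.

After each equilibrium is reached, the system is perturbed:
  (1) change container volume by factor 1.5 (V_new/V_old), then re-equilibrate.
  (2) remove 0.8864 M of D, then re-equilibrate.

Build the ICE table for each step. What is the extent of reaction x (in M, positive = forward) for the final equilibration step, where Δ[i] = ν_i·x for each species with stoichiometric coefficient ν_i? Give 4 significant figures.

x = -0.002663 M

Q₀ = 7.3123e-06 vs Keq = 3.6530e-05 ⇒ Q<K, forward
Step 1:
                    D           M
  init          8.879     0.02401
  Δ          -0.02948     0.02948
  eq             8.85     0.05349
  solve Keq expr → x = 0.01474; check Q = 3.6530e-05
Then change container volume by factor 1.5 (V_new/V_old).
Step 2:
                    D           M
  init            5.9     0.03566
  Δ                 0           0
  eq              5.9     0.03566
  solve Keq expr → x = 0; check Q = 3.6530e-05
Then remove 0.8864 M of D.
Step 3:
                    D           M
  init          5.013     0.03566
  Δ          0.005325   -0.005325
  eq            5.019     0.03033
  solve Keq expr → x = -0.002663; check Q = 3.6530e-05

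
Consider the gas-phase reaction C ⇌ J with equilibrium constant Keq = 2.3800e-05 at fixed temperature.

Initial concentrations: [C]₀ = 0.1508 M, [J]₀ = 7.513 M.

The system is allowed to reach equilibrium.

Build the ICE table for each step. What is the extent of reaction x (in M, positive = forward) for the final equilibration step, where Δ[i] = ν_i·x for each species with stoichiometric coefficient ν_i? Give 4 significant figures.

x = -7.513 M

Q₀ = 49.82 vs Keq = 2.3800e-05 ⇒ Q>K, reverse
Step 1:
                   C          J
  I           0.1508      7.513
  C            7.513     -7.513
  E            7.664 1.8239e-04
  solve Keq expr → x = -7.513; check Q = 2.3800e-05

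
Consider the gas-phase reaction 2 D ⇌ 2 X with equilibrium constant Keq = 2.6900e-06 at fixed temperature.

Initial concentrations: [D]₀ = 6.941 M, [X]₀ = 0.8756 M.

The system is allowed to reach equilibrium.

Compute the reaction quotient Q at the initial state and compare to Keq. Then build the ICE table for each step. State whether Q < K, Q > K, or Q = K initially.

Q₀ = 0.01591; Q > K (proceeds reverse)

Q₀ = 0.01591 vs Keq = 2.6900e-06 ⇒ Q>K, reverse
Step 1:
                    D           X
  I             6.941      0.8756
  C            0.8628     -0.8628
  E             7.804      0.0128
  solve Keq expr → x = -0.4314; check Q = 2.6900e-06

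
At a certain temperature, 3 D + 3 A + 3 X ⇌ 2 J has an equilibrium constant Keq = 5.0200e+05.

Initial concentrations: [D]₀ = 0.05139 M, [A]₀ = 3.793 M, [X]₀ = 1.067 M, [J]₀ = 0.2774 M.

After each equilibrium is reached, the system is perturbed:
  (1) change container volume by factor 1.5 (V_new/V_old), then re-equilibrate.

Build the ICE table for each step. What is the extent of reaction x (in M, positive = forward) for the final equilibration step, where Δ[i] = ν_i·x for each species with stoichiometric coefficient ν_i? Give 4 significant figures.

x = -5.2528e-04 M

Q₀ = 8.553 vs Keq = 5.0200e+05 ⇒ Q<K, forward
Step 1:
                    D           A           X           J
  I           0.05139       3.793       1.067      0.2774
  C          -0.04987    -0.04987    -0.04987     0.03325
  E          0.001516       3.743       1.017      0.3106
  solve Keq expr → x = 0.01662; check Q = 5.0200e+05
Then change container volume by factor 1.5 (V_new/V_old).
Step 2:
                    D           A           X           J
  I          0.001011       2.495      0.6781      0.2071
  C          0.001576    0.001576    0.001576   -0.001051
  E          0.002586       2.497      0.6797       0.206
  solve Keq expr → x = -5.2528e-04; check Q = 5.0200e+05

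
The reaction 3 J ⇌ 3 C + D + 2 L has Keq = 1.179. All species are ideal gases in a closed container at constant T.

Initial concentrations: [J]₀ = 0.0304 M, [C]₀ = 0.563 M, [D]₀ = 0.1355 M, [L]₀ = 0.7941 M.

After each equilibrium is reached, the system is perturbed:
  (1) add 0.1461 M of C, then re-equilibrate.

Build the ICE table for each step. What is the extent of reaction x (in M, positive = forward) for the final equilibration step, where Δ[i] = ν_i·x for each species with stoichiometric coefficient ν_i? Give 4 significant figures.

x = -0.009908 M

Q₀ = 542.7 vs Keq = 1.179 ⇒ Q>K, reverse
Step 1:
                    J           C           D           L
  Initial      0.0304       0.563      0.1355      0.7941
  Change       0.1217     -0.1217    -0.04056    -0.08113
  Equil        0.1521      0.4413     0.09494       0.713
  solve Keq expr → x = -0.04056; check Q = 1.179
Then add 0.1461 M of C.
Step 2:
                    J           C           D           L
  Initial      0.1521      0.5874     0.09494       0.713
  Change      0.02972    -0.02972   -0.009908    -0.01982
  Equil        0.1818      0.5577     0.08503      0.6932
  solve Keq expr → x = -0.009908; check Q = 1.179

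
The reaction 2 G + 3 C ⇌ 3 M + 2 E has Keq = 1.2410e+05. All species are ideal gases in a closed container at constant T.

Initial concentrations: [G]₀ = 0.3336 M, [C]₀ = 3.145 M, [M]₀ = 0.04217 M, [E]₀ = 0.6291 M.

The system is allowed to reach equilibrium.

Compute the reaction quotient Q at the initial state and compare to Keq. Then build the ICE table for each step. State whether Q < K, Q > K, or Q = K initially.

Q₀ = 8.5731e-06 vs Keq = 1.2410e+05 ⇒ Q<K, forward
Step 1:
                  G         C         M         E
  init       0.3336     3.145   0.04217    0.6291
  Δ         -0.3333      -0.5       0.5    0.3333
  eq      2.5356e-04     2.645    0.5422    0.9624
  solve Keq expr → x = 0.1667; check Q = 1.2410e+05

Q₀ = 8.5731e-06; Q < K (proceeds forward)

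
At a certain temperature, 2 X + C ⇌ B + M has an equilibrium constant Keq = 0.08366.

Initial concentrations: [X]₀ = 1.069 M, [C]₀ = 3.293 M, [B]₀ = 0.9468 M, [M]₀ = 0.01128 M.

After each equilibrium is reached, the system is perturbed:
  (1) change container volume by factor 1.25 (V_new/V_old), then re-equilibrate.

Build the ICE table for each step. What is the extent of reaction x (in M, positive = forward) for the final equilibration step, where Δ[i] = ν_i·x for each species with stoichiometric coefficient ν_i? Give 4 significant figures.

Q₀ = 0.002838 vs Keq = 0.08366 ⇒ Q<K, forward
Step 1:
                   X          C          B          M
  Initial      1.069      3.293     0.9468    0.01128
  Change     -0.2798    -0.1399     0.1399     0.1399
  Equil       0.7892      3.153      1.087     0.1512
  solve Keq expr → x = 0.1399; check Q = 0.08366
Then change container volume by factor 1.25 (V_new/V_old).
Step 2:
                   X          C          B          M
  Initial     0.6314      2.522     0.8694     0.1209
  Change     0.02701     0.0135    -0.0135    -0.0135
  Equil       0.6584      2.536     0.8559     0.1074
  solve Keq expr → x = -0.0135; check Q = 0.08366

x = -0.0135 M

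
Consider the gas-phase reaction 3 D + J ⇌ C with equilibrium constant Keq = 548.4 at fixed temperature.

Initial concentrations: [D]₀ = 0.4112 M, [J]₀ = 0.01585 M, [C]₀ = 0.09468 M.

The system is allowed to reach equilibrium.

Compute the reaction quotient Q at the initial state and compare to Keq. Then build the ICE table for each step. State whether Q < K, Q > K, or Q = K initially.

Q₀ = 85.92 vs Keq = 548.4 ⇒ Q<K, forward
Step 1:
                    D           J           C
  Initial      0.4112     0.01585     0.09468
  Change     -0.03645    -0.01215     0.01215
  Equil        0.3748    0.003701      0.1068
  solve Keq expr → x = 0.01215; check Q = 548.4

Q₀ = 85.92; Q < K (proceeds forward)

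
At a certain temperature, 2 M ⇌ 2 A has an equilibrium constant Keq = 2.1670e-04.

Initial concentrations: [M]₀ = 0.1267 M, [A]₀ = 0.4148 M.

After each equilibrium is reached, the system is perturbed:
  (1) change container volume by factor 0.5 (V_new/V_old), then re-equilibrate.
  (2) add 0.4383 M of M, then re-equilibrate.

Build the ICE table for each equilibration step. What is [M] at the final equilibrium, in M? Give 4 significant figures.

[M]_eq = 1.499 M

Q₀ = 10.72 vs Keq = 2.1670e-04 ⇒ Q>K, reverse
Step 1:
                    M           A
  Initial      0.1267      0.4148
  Change       0.4069     -0.4069
  Equil        0.5336    0.007856
  solve Keq expr → x = -0.2035; check Q = 2.1670e-04
Then change container volume by factor 0.5 (V_new/V_old).
Step 2:
                    M           A
  Initial       1.067     0.01571
  Change            0           0
  Equil         1.067     0.01571
  solve Keq expr → x = 0; check Q = 2.1670e-04
Then add 0.4383 M of M.
Step 3:
                    M           A
  Initial       1.506     0.01571
  Change    -0.006358    0.006358
  Equil         1.499     0.02207
  solve Keq expr → x = 0.003179; check Q = 2.1670e-04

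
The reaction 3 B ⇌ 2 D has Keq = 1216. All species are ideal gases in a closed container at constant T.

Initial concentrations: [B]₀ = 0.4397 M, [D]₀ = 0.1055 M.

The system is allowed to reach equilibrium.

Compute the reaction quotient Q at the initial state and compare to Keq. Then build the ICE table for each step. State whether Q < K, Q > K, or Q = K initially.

Q₀ = 0.1309 vs Keq = 1216 ⇒ Q<K, forward
Step 1:
                    B           D
  I            0.4397      0.1055
  C           -0.3917      0.2611
  E           0.04799      0.3666
  solve Keq expr → x = 0.1306; check Q = 1216

Q₀ = 0.1309; Q < K (proceeds forward)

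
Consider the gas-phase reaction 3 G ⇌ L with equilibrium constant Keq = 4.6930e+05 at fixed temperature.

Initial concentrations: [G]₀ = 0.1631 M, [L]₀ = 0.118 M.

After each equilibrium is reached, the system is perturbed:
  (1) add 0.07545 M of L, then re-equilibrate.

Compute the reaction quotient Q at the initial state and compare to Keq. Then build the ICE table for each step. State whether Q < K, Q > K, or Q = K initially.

Q₀ = 27.2 vs Keq = 4.6930e+05 ⇒ Q<K, forward
Step 1:
                    G           L
  Initial      0.1631       0.118
  Change       -0.156     0.05199
  Equil      0.007128        0.17
  solve Keq expr → x = 0.05199; check Q = 4.6930e+05
Then add 0.07545 M of L.
Step 2:
                    G           L
  Initial    0.007128      0.2454
  Change   9.2508e-04 -3.0836e-04
  Equil      0.008053      0.2451
  solve Keq expr → x = -3.0836e-04; check Q = 4.6930e+05

Q₀ = 27.2; Q < K (proceeds forward)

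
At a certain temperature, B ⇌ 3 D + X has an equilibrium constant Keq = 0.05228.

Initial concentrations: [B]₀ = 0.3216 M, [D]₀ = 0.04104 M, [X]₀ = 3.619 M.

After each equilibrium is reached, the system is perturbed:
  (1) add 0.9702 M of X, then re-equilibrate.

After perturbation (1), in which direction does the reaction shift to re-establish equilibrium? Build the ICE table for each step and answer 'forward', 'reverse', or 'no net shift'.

Q₀ = 7.7785e-04 vs Keq = 0.05228 ⇒ Q<K, forward
Step 1:
                    B           D           X
  Initial      0.3216     0.04104       3.619
  Change     -0.03938      0.1181     0.03938
  Equil        0.2822      0.1592       3.658
  solve Keq expr → x = 0.03938; check Q = 0.05228
Then add 0.9702 M of X.
Step 2:
                    B           D           X
  Initial      0.2822      0.1592       4.629
  Change     0.003771    -0.01131   -0.003771
  Equil         0.286      0.1479       4.625
  solve Keq expr → x = -0.003771; check Q = 0.05228

Direction: reverse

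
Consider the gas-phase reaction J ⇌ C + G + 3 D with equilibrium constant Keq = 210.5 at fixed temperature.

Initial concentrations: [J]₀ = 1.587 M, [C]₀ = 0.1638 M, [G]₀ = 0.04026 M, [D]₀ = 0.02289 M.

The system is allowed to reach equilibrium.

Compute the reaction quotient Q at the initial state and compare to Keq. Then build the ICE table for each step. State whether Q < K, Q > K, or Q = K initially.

Q₀ = 4.9837e-08; Q < K (proceeds forward)

Q₀ = 4.9837e-08 vs Keq = 210.5 ⇒ Q<K, forward
Step 1:
                   J          C          G          D
  init         1.587     0.1638    0.04026    0.02289
  Δ           -1.202      1.202      1.202      3.606
  eq          0.3851      1.366      1.242      3.629
  solve Keq expr → x = 1.202; check Q = 210.5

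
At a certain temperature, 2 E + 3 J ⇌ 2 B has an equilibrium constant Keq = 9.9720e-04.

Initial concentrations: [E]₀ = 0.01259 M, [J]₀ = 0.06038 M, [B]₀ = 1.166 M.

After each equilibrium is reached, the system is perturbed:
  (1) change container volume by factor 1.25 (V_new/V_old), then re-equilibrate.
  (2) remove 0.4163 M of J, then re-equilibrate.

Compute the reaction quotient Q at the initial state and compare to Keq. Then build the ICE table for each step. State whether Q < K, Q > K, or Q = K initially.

Q₀ = 3.8964e+07 vs Keq = 9.9720e-04 ⇒ Q>K, reverse
Step 1:
                   E          J          B
  I          0.01259    0.06038      1.166
  C            1.089      1.634     -1.089
  E            1.102      1.694    0.07673
  solve Keq expr → x = -0.5446; check Q = 9.9720e-04
Then change container volume by factor 1.25 (V_new/V_old).
Step 2:
                   E          J          B
  I           0.8815      1.355    0.06139
  C          0.01553     0.0233   -0.01553
  E            0.897      1.379    0.04586
  solve Keq expr → x = -0.007765; check Q = 9.9720e-04
Then remove 0.4163 M of J.
Step 3:
                   E          J          B
  I            0.897     0.9624    0.04586
  C          0.01747    0.02621   -0.01747
  E           0.9145     0.9886    0.02839
  solve Keq expr → x = -0.008735; check Q = 9.9720e-04

Q₀ = 3.8964e+07; Q > K (proceeds reverse)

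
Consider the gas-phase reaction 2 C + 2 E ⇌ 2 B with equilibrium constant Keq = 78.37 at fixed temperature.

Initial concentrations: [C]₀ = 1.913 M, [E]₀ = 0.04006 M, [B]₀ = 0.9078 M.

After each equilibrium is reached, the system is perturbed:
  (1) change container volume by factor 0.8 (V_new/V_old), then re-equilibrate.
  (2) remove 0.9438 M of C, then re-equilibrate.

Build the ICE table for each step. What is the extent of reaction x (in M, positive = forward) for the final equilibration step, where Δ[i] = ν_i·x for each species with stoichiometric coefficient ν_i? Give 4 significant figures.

x = -0.01529 M

Q₀ = 140.3 vs Keq = 78.37 ⇒ Q>K, reverse
Step 1:
                   C          E          B
  I            1.913    0.04006     0.9078
  C          0.01247    0.01247   -0.01247
  E            1.925    0.05253     0.8953
  solve Keq expr → x = -0.006233; check Q = 78.37
Then change container volume by factor 0.8 (V_new/V_old).
Step 2:
                   C          E          B
  I            2.407    0.06566      1.119
  C         -0.01228   -0.01228    0.01228
  E            2.395    0.05337      1.131
  solve Keq expr → x = 0.006141; check Q = 78.37
Then remove 0.9438 M of C.
Step 3:
                   C          E          B
  I            1.451    0.05337      1.131
  C          0.03057    0.03057   -0.03057
  E            1.481    0.08395      1.101
  solve Keq expr → x = -0.01529; check Q = 78.37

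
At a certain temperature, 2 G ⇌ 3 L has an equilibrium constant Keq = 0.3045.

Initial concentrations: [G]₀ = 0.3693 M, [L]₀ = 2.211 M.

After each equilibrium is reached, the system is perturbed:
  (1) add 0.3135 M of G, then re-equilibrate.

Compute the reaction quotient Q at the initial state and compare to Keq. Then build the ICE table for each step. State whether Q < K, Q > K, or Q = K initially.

Q₀ = 79.25 vs Keq = 0.3045 ⇒ Q>K, reverse
Step 1:
                   G          L
  Initial     0.3693      2.211
  Change      0.9378     -1.407
  Equil        1.307     0.8043
  solve Keq expr → x = -0.4689; check Q = 0.3045
Then add 0.3135 M of G.
Step 2:
                   G          L
  Initial      1.621     0.8043
  Change    -0.06577    0.09865
  Equil        1.555     0.9029
  solve Keq expr → x = 0.03288; check Q = 0.3045

Q₀ = 79.25; Q > K (proceeds reverse)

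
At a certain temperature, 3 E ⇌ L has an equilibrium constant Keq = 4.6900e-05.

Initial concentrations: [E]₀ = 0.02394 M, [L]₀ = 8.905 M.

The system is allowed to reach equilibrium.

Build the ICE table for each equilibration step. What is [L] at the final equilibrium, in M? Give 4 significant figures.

[L]_eq = 0.7012 M

Q₀ = 6.4903e+05 vs Keq = 4.6900e-05 ⇒ Q>K, reverse
Step 1:
                   E          L
  I          0.02394      8.905
  C            24.61     -8.204
  E            24.64     0.7012
  solve Keq expr → x = -8.204; check Q = 4.6900e-05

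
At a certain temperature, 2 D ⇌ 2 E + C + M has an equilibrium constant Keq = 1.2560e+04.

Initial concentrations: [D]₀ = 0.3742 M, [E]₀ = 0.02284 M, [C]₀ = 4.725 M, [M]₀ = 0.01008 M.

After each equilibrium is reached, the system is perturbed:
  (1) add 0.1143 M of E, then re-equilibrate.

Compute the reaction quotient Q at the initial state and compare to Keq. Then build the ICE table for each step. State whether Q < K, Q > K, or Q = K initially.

Q₀ = 1.7744e-04 vs Keq = 1.2560e+04 ⇒ Q<K, forward
Step 1:
                  D         E         C         M
  init       0.3742   0.02284     4.725   0.01008
  Δ         -0.3708    0.3708    0.1854    0.1854
  eq       0.003441    0.3936      4.91    0.1955
  solve Keq expr → x = 0.1854; check Q = 1.2560e+04
Then add 0.1143 M of E.
Step 2:
                  D         E         C         M
  init     0.003441    0.5079      4.91    0.1955
  Δ       9.8475e-04 -9.8475e-04 -4.9238e-04 -4.9238e-04
  eq       0.004425    0.5069      4.91     0.195
  solve Keq expr → x = -4.9238e-04; check Q = 1.2560e+04

Q₀ = 1.7744e-04; Q < K (proceeds forward)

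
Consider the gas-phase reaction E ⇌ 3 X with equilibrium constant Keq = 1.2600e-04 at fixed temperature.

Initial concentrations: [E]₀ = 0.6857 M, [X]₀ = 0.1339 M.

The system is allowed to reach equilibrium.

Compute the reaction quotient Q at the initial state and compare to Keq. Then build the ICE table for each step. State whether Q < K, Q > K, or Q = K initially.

Q₀ = 0.003501; Q > K (proceeds reverse)

Q₀ = 0.003501 vs Keq = 1.2600e-04 ⇒ Q>K, reverse
Step 1:
                  E         X
  I          0.6857    0.1339
  C         0.02969  -0.08906
  E          0.7154   0.04484
  solve Keq expr → x = -0.02969; check Q = 1.2600e-04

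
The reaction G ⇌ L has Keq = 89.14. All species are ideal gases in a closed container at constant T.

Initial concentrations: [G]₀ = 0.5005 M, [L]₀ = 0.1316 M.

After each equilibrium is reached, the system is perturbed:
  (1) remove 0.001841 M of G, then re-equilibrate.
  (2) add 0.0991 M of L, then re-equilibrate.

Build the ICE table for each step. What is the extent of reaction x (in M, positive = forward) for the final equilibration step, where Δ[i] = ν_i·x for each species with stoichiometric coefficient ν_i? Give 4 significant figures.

x = -0.001099 M

Q₀ = 0.2629 vs Keq = 89.14 ⇒ Q<K, forward
Step 1:
                   G          L
  I           0.5005     0.1316
  C          -0.4935     0.4935
  E         0.007012     0.6251
  solve Keq expr → x = 0.4935; check Q = 89.14
Then remove 0.001841 M of G.
Step 2:
                   G          L
  I         0.005171     0.6251
  C         0.001821  -0.001821
  E         0.006992     0.6233
  solve Keq expr → x = -0.001821; check Q = 89.14
Then add 0.0991 M of L.
Step 3:
                   G          L
  I         0.006992     0.7224
  C         0.001099  -0.001099
  E         0.008091     0.7213
  solve Keq expr → x = -0.001099; check Q = 89.14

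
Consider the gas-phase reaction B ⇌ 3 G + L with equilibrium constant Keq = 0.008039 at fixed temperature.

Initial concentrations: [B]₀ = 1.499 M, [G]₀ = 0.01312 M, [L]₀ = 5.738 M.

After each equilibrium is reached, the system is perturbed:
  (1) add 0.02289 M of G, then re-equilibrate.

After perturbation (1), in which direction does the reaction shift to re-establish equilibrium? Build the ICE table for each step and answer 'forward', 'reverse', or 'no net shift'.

Direction: reverse

Q₀ = 8.6449e-06 vs Keq = 0.008039 ⇒ Q<K, forward
Step 1:
                  B         G         L
  Initial     1.499   0.01312     5.738
  Change   -0.03786    0.1136   0.03786
  Equil       1.461    0.1267     5.776
  solve Keq expr → x = 0.03786; check Q = 0.008039
Then add 0.02289 M of G.
Step 2:
                  B         G         L
  Initial     1.461    0.1496     5.776
  Change   0.007539  -0.02262 -0.007539
  Equil       1.469     0.127     5.768
  solve Keq expr → x = -0.007539; check Q = 0.008039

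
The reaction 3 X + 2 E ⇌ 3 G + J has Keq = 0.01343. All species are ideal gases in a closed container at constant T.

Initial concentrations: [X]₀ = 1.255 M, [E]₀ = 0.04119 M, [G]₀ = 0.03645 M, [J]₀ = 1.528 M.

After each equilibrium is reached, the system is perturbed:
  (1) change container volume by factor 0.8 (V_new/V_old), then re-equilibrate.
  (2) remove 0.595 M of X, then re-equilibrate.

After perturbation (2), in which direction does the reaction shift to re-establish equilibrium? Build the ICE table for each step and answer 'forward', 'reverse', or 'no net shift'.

Q₀ = 0.02206 vs Keq = 0.01343 ⇒ Q>K, reverse
Step 1:
                   X          E          G          J
  I            1.255    0.04119    0.03645      1.528
  C         0.004095    0.00273  -0.004095  -0.001365
  E            1.259    0.04392    0.03236      1.527
  solve Keq expr → x = -0.001365; check Q = 0.01343
Then change container volume by factor 0.8 (V_new/V_old).
Step 2:
                   X          E          G          J
  I            1.574     0.0549    0.04044      1.908
  C        -0.002257  -0.001504   0.002257 7.5217e-04
  E            1.572     0.0534     0.0427      1.909
  solve Keq expr → x = 7.5217e-04; check Q = 0.01343
Then remove 0.595 M of X.
Step 3:
                   X          E          G          J
  I           0.9766     0.0534     0.0427      1.909
  C          0.01296   0.008642   -0.01296  -0.004321
  E           0.9896    0.06204    0.02974      1.905
  solve Keq expr → x = -0.004321; check Q = 0.01343

Direction: reverse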